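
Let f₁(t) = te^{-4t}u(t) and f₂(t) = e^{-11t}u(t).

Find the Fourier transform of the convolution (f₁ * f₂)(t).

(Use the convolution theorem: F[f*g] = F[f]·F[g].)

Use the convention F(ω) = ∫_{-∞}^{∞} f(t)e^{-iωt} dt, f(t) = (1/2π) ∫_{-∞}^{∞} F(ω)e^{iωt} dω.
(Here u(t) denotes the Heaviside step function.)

F[f₁*f₂](ω) = \frac{1}{\left(i \omega + 4\right)^{2} \left(i \omega + 11\right)}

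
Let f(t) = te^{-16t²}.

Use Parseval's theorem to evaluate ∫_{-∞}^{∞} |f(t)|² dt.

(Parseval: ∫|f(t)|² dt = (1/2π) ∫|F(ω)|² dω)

∫|f(t)|² dt = \frac{\sqrt{2} \sqrt{\pi}}{512}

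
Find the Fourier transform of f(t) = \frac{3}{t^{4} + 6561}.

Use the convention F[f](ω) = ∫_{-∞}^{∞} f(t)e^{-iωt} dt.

F(ω) = \frac{\pi e^{- \frac{9 \sqrt{2} \left|{\omega}\right|}{2}} \sin{\left(\frac{9 \sqrt{2} \left|{\omega}\right|}{2} + \frac{\pi}{4} \right)}}{243}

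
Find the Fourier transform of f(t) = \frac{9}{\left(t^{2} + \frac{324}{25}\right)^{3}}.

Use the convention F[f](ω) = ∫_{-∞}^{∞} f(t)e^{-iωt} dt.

F(ω) = \frac{125 \pi \left(108 \omega^{2} + 90 \left|{\omega}\right| + 25\right) e^{- \frac{18 \left|{\omega}\right|}{5}}}{559872}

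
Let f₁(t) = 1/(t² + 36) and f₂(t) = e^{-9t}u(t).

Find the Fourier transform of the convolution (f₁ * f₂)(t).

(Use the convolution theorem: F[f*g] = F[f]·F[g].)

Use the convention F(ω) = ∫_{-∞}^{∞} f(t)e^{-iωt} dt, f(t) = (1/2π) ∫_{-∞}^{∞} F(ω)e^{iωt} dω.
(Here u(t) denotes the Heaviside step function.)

F[f₁*f₂](ω) = \frac{\pi e^{- 6 \left|{\omega}\right|}}{6 \left(i \omega + 9\right)}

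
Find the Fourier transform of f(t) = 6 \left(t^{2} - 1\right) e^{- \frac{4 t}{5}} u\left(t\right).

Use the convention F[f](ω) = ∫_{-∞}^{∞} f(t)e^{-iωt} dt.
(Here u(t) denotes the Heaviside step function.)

F(ω) = \frac{30 \left(250 i \omega - \left(5 i \omega + 4\right)^{3} + 200\right)}{\left(5 i \omega + 4\right)^{4}}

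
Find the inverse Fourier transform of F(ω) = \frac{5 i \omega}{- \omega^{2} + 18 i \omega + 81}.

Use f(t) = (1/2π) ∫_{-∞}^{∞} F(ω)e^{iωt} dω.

f(t) = 5 \left(1 - 9 t\right) e^{- 9 t} u\left(t\right)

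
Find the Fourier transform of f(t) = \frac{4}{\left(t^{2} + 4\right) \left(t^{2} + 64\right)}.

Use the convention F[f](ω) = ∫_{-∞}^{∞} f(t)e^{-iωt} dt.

F(ω) = \frac{\pi \left(4 e^{6 \left|{\omega}\right|} - 1\right) e^{- 8 \left|{\omega}\right|}}{120}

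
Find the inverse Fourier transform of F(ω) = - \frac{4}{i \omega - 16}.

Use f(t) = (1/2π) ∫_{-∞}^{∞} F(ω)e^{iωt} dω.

f(t) = 4 e^{16 t} u\left(- t\right)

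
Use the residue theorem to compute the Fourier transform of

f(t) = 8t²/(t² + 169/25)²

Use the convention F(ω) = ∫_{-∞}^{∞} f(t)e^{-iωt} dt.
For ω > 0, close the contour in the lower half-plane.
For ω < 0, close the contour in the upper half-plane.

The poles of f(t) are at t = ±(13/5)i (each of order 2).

Let g(z) = f(z)e^{-iωz}; for large |z| the factor e^{-iωz} decays in the lower half-plane when ω > 0 and in the upper half-plane when ω < 0.

Case ω > 0 (lower half-plane, clockwise contour ⇒ F(ω) = -2πi·ΣRes):
  Res_{z = - \frac{13 i}{5}} g(z) = i \left(\frac{10}{13} - 2 \omega\right) e^{- \frac{13 \omega}{5}} (pole of order 2)
  F(ω) = -2πi·ΣRes = \frac{4 \pi \left(5 - 13 \omega\right) e^{- \frac{13 \omega}{5}}}{13}

Case ω < 0 (upper half-plane, counterclockwise contour ⇒ F(ω) = +2πi·ΣRes):
  Res_{z = \frac{13 i}{5}} g(z) = i \left(- 2 \omega - \frac{10}{13}\right) e^{\frac{13 \omega}{5}} (pole of order 2)
  F(ω) = 2πi·ΣRes = \frac{4 \pi \left(13 \omega + 5\right) e^{\frac{13 \omega}{5}}}{13}

Both cases combine into a single formula in |ω|:

F(ω) = \frac{4 \pi \left(5 - 13 \left|{\omega}\right|\right) e^{- \frac{13 \left|{\omega}\right|}{5}}}{13}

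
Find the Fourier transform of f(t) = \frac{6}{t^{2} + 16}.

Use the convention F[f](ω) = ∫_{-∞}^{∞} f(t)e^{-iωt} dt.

F(ω) = \frac{3 \pi e^{- 4 \left|{\omega}\right|}}{2}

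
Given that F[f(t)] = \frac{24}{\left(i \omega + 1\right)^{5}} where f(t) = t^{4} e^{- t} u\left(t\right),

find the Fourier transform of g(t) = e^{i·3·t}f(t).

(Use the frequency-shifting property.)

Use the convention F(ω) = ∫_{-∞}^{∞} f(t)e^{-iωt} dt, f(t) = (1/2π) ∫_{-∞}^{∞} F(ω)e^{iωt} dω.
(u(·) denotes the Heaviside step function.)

F[g](ω) = \frac{24}{\left(i \left(\omega - 3\right) + 1\right)^{5}}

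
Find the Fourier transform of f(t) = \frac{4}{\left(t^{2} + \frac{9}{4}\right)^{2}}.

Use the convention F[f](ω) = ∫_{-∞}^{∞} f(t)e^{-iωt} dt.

F(ω) = \frac{8 \pi \left(3 \left|{\omega}\right| + 2\right) e^{- \frac{3 \left|{\omega}\right|}{2}}}{27}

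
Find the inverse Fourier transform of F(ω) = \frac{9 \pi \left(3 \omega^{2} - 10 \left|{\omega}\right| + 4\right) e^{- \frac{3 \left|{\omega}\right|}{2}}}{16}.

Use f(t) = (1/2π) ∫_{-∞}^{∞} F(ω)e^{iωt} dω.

f(t) = \frac{9 t^{4}}{\left(t^{2} + \frac{9}{4}\right)^{3}}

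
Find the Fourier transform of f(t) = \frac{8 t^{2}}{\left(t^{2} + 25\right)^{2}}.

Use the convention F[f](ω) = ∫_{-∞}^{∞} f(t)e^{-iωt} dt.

F(ω) = \frac{4 \pi \left(1 - 5 \left|{\omega}\right|\right) e^{- 5 \left|{\omega}\right|}}{5}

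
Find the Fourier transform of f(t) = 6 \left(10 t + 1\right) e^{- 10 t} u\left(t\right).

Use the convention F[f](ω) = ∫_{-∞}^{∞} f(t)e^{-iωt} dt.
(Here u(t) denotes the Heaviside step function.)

F(ω) = \frac{6 \left(- i \omega - 20\right)}{\omega^{2} - 20 i \omega - 100}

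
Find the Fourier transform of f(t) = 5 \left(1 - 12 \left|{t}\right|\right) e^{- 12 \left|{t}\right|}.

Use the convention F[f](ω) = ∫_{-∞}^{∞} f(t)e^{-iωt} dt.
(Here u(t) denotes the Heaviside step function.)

F(ω) = \frac{240 \omega^{2}}{\left(\omega^{2} + 144\right)^{2}}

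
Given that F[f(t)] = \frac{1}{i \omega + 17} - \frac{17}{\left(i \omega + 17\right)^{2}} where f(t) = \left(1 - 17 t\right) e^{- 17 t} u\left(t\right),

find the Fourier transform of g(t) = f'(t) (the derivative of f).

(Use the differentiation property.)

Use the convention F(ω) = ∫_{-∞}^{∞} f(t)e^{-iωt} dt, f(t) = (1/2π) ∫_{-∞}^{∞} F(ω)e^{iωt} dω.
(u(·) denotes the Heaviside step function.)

F[g](ω) = \frac{\omega^{2}}{\omega^{2} - 34 i \omega - 289}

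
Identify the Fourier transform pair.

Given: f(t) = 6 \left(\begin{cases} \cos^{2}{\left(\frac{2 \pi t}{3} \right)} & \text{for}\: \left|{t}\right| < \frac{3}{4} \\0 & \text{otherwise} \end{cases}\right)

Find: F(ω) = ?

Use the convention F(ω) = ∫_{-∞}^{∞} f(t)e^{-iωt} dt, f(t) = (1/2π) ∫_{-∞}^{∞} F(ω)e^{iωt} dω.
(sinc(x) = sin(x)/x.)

F(ω) = - \frac{72 \pi^{2} \operatorname{sinc}{\left(\frac{3 \omega}{4} \right)}}{9 \omega^{2} - 16 \pi^{2}}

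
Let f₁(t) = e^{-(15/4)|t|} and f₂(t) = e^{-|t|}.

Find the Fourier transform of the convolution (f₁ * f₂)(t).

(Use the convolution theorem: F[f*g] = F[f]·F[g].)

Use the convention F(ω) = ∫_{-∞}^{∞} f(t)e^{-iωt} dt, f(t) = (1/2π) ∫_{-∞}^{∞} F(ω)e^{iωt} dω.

F[f₁*f₂](ω) = \frac{240}{\left(\omega^{2} + 1\right) \left(16 \omega^{2} + 225\right)}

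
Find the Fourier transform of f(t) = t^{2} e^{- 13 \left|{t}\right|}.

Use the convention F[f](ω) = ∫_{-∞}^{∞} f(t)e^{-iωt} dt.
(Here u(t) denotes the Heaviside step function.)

F(ω) = \frac{52 \left(169 - 3 \omega^{2}\right)}{\left(\omega^{2} + 169\right)^{3}}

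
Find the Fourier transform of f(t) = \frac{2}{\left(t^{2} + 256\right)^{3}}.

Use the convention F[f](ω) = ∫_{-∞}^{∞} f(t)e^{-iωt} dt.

F(ω) = \frac{\pi \left(256 \omega^{2} + 48 \left|{\omega}\right| + 3\right) e^{- 16 \left|{\omega}\right|}}{4194304}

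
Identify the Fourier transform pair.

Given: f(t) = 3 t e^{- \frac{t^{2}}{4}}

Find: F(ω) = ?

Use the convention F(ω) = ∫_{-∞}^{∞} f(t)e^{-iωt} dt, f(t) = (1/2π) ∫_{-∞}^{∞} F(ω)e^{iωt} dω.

F(ω) = - 12 i \sqrt{\pi} \omega e^{- \omega^{2}}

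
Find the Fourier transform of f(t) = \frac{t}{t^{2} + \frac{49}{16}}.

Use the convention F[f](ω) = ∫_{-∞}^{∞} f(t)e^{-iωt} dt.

F(ω) = - i \pi e^{- \frac{7 \left|{\omega}\right|}{4}} \operatorname{sign}{\left(\omega \right)}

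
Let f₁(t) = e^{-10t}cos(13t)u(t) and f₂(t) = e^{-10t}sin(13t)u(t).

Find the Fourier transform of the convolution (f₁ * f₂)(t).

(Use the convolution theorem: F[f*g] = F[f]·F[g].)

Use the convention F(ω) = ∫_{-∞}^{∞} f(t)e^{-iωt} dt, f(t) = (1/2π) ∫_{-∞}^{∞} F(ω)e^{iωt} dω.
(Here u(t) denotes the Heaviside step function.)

F[f₁*f₂](ω) = \frac{13 \left(i \omega + 10\right)}{\left(\left(i \omega + 10\right)^{2} + 169\right)^{2}}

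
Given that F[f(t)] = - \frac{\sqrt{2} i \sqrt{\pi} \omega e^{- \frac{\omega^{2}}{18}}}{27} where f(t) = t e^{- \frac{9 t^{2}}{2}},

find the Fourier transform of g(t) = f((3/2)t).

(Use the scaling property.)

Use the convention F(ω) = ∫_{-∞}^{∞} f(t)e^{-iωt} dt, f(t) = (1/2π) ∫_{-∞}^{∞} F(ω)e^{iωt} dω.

F[g](ω) = - \frac{4 \sqrt{2} i \sqrt{\pi} \omega e^{- \frac{2 \omega^{2}}{81}}}{243}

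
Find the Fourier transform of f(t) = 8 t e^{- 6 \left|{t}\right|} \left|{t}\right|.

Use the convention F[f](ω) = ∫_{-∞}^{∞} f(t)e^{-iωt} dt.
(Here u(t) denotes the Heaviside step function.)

F(ω) = \frac{32 i \omega \left(\omega^{2} - 108\right)}{\left(\omega^{2} + 36\right)^{3}}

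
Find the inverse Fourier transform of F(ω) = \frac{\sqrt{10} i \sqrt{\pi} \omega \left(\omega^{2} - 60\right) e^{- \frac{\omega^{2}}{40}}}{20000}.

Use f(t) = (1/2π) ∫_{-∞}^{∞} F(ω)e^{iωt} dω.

f(t) = 4 t^{3} e^{- 10 t^{2}}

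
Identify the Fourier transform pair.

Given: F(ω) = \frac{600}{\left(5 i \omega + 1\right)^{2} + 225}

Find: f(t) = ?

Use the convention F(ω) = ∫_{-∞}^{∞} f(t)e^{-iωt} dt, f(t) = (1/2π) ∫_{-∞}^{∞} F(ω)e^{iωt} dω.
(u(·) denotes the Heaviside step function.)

f(t) = 8 e^{- \frac{t}{5}} \sin{\left(3 t \right)} u\left(t\right)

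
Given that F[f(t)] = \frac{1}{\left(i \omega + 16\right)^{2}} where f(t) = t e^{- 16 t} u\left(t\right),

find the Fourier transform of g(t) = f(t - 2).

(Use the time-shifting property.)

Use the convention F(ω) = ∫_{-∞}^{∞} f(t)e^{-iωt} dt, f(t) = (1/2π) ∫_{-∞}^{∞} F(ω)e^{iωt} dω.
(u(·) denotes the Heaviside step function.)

F[g](ω) = \frac{e^{- 2 i \omega}}{\left(i \omega + 16\right)^{2}}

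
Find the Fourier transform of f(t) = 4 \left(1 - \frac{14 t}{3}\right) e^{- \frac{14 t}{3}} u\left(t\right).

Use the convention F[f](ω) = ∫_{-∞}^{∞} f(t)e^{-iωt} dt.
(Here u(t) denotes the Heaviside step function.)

F(ω) = \frac{36 i \omega}{- 9 \omega^{2} + 84 i \omega + 196}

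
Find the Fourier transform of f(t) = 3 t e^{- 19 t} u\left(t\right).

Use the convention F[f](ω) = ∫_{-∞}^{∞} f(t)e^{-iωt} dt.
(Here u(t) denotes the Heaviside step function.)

F(ω) = \frac{3}{\left(i \omega + 19\right)^{2}}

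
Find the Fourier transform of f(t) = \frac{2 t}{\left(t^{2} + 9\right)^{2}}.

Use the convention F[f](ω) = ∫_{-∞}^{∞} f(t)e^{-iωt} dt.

F(ω) = - \frac{i \pi \omega e^{- 3 \left|{\omega}\right|}}{3}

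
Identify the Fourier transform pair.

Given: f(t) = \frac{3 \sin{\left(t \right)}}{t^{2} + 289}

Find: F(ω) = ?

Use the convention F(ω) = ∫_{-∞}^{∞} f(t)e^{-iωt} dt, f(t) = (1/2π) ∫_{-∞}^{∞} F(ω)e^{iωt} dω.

F(ω) = \frac{3 i \pi e^{- 17 \left|{\omega + 1}\right|}}{34} - \frac{3 i \pi e^{- 17 \left|{\omega - 1}\right|}}{34}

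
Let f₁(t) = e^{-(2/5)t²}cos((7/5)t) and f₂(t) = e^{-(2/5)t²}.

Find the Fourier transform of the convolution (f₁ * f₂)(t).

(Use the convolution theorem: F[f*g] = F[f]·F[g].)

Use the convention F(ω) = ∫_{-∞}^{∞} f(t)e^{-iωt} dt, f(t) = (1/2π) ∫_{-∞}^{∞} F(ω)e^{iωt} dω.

F[f₁*f₂](ω) = \frac{5 \pi \left(e^{\frac{7 \omega}{2}} + 1\right) e^{- \frac{5 \omega^{2}}{4} - \frac{7 \omega}{4} - \frac{49}{40}}}{4}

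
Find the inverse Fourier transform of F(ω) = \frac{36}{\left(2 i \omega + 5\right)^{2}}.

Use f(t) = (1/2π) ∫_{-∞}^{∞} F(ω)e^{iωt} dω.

f(t) = 9 t e^{- \frac{5 t}{2}} u\left(t\right)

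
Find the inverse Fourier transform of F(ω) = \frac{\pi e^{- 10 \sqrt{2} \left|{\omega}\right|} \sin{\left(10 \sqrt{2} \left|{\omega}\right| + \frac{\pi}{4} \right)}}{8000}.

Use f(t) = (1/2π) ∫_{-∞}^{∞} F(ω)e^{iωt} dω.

f(t) = \frac{1}{t^{4} + 160000}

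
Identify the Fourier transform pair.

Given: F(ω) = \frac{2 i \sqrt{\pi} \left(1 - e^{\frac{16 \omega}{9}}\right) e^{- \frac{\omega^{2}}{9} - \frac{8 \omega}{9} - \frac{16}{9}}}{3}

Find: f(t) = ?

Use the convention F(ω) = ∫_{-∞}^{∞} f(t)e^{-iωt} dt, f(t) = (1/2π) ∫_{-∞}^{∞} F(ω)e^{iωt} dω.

f(t) = 2 e^{- \frac{9 t^{2}}{4}} \sin{\left(4 t \right)}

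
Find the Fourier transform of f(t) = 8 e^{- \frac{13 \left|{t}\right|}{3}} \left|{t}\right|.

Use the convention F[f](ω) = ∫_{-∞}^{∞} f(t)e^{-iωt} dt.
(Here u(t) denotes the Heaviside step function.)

F(ω) = \frac{144 \left(169 - 9 \omega^{2}\right)}{\left(9 \omega^{2} + 169\right)^{2}}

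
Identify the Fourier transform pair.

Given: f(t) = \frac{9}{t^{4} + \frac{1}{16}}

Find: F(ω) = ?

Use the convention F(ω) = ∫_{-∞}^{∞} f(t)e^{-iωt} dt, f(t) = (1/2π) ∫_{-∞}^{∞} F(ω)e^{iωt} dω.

F(ω) = 72 \pi e^{- \frac{\sqrt{2} \left|{\omega}\right|}{4}} \sin{\left(\frac{\sqrt{2} \left|{\omega}\right|}{4} + \frac{\pi}{4} \right)}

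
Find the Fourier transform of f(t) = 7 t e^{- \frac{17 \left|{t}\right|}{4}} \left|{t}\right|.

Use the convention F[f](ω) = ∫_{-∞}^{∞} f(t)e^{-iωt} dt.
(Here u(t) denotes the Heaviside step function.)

F(ω) = \frac{7168 i \omega \left(16 \omega^{2} - 867\right)}{\left(16 \omega^{2} + 289\right)^{3}}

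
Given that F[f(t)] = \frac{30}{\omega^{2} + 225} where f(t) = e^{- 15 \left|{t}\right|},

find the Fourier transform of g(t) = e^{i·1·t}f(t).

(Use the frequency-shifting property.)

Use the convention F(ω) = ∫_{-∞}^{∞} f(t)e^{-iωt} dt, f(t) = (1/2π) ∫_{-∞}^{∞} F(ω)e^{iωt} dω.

F[g](ω) = \frac{30}{\left(\omega - 1\right)^{2} + 225}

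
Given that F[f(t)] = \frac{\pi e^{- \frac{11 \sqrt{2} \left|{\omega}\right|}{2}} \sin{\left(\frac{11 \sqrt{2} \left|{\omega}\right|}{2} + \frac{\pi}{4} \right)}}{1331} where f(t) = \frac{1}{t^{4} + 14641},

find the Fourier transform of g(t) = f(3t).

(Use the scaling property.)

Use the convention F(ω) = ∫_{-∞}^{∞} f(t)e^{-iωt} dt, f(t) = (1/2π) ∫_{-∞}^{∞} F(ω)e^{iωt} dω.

F[g](ω) = \frac{\pi e^{- \frac{11 \sqrt{2} \left|{\omega}\right|}{6}} \sin{\left(\frac{11 \sqrt{2} \left|{\omega}\right|}{6} + \frac{\pi}{4} \right)}}{3993}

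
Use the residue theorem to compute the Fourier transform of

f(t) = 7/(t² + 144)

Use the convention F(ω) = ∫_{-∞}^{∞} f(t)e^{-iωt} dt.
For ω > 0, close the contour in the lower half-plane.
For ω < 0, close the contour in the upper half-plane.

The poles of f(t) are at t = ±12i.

Let g(z) = f(z)e^{-iωz}; for large |z| the factor e^{-iωz} decays in the lower half-plane when ω > 0 and in the upper half-plane when ω < 0.

Case ω > 0 (lower half-plane, clockwise contour ⇒ F(ω) = -2πi·ΣRes):
  Res_{z = - 12 i} g(z) = \frac{7 i e^{- 12 \omega}}{24}
  F(ω) = -2πi·ΣRes = \frac{7 \pi e^{- 12 \omega}}{12}

Case ω < 0 (upper half-plane, counterclockwise contour ⇒ F(ω) = +2πi·ΣRes):
  Res_{z = 12 i} g(z) = - \frac{7 i e^{12 \omega}}{24}
  F(ω) = 2πi·ΣRes = \frac{7 \pi e^{12 \omega}}{12}

Both cases combine into a single formula in |ω|:

F(ω) = \frac{7 \pi e^{- 12 \left|{\omega}\right|}}{12}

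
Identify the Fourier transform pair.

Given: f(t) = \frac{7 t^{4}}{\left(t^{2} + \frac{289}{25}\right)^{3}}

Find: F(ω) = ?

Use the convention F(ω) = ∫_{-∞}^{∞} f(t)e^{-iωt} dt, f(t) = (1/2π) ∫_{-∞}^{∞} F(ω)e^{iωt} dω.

F(ω) = \frac{7 \pi \left(289 \omega^{2} - 425 \left|{\omega}\right| + 75\right) e^{- \frac{17 \left|{\omega}\right|}{5}}}{680}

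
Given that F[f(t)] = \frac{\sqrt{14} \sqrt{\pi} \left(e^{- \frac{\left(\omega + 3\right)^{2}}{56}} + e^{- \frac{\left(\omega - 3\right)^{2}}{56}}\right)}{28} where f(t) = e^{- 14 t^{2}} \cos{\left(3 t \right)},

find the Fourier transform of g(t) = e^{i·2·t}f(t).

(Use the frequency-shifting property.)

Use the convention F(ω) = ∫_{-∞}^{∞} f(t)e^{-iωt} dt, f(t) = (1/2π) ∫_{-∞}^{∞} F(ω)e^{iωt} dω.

F[g](ω) = \frac{\sqrt{14} \sqrt{\pi} \left(e^{\frac{3 \omega}{14}} + e^{\frac{3}{7}}\right) e^{- \frac{\omega^{2}}{56} - \frac{\omega}{28} - \frac{25}{56}}}{28}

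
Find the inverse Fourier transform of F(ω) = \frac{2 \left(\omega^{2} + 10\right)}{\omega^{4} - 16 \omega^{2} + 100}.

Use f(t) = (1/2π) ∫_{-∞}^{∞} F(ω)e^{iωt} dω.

f(t) = e^{- \left|{t}\right|} \cos{\left(3 \left|{t}\right| \right)}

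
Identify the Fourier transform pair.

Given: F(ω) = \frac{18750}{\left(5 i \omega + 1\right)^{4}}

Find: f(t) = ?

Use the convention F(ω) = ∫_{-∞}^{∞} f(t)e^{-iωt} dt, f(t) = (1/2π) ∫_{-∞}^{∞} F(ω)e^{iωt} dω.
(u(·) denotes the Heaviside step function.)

f(t) = 5 t^{3} e^{- \frac{t}{5}} u\left(t\right)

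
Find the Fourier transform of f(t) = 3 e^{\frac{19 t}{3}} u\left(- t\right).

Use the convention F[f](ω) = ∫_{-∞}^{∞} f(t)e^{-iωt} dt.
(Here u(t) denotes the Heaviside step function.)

F(ω) = - \frac{9}{3 i \omega - 19}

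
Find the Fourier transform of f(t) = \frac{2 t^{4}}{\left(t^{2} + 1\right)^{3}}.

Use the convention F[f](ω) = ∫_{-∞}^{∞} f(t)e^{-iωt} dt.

F(ω) = \frac{\pi \left(\omega^{2} - 5 \left|{\omega}\right| + 3\right) e^{- \left|{\omega}\right|}}{4}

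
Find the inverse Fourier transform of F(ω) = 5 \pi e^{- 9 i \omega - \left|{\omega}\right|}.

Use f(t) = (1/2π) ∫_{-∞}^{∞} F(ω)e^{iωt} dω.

f(t) = \frac{5}{\left(t - 9\right)^{2} + 1}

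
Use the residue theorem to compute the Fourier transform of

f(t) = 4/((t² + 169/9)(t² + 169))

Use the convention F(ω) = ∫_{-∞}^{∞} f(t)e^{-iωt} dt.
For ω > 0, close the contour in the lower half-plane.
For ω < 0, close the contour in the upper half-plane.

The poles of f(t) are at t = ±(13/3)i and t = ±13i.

Let g(z) = f(z)e^{-iωz}; for large |z| the factor e^{-iωz} decays in the lower half-plane when ω > 0 and in the upper half-plane when ω < 0.

Case ω > 0 (lower half-plane, clockwise contour ⇒ F(ω) = -2πi·ΣRes):
  Res_{z = - \frac{13 i}{3}} g(z) = \frac{27 i e^{- \frac{13 \omega}{3}}}{8788}
  Res_{z = - 13 i} g(z) = - \frac{9 i e^{- 13 \omega}}{8788}
  F(ω) = -2πi·ΣRes = - \frac{9 \pi e^{- 13 \omega}}{4394} + \frac{27 \pi e^{- \frac{13 \omega}{3}}}{4394}

Case ω < 0 (upper half-plane, counterclockwise contour ⇒ F(ω) = +2πi·ΣRes):
  Res_{z = \frac{13 i}{3}} g(z) = - \frac{27 i e^{\frac{13 \omega}{3}}}{8788}
  Res_{z = 13 i} g(z) = \frac{9 i e^{13 \omega}}{8788}
  F(ω) = 2πi·ΣRes = \frac{9 \pi \left(3 e^{\frac{13 \omega}{3}} - e^{13 \omega}\right)}{4394}

Both cases combine into a single formula in |ω|:

F(ω) = - \frac{9 \pi e^{- 13 \left|{\omega}\right|}}{4394} + \frac{27 \pi e^{- \frac{13 \left|{\omega}\right|}{3}}}{4394}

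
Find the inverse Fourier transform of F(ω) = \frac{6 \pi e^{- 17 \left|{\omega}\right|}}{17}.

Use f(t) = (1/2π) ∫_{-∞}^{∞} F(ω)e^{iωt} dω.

f(t) = \frac{6}{t^{2} + 289}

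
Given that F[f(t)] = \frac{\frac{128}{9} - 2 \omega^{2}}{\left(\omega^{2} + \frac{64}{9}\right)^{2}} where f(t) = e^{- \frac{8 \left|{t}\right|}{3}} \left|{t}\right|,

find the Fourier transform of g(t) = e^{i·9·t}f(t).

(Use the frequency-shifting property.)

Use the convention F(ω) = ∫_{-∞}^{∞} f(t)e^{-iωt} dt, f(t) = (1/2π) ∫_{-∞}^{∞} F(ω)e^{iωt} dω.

F[g](ω) = \frac{18 \left(64 - 9 \left(\omega - 9\right)^{2}\right)}{\left(9 \left(\omega - 9\right)^{2} + 64\right)^{2}}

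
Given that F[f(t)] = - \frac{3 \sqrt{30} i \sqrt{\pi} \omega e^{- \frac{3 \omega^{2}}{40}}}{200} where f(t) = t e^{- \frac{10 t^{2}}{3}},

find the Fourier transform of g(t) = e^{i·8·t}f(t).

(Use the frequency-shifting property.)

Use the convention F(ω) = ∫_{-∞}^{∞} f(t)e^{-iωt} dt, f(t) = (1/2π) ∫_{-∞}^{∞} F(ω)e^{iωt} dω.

F[g](ω) = \frac{3 \sqrt{30} i \sqrt{\pi} \left(8 - \omega\right) e^{- \frac{3 \left(\omega - 8\right)^{2}}{40}}}{200}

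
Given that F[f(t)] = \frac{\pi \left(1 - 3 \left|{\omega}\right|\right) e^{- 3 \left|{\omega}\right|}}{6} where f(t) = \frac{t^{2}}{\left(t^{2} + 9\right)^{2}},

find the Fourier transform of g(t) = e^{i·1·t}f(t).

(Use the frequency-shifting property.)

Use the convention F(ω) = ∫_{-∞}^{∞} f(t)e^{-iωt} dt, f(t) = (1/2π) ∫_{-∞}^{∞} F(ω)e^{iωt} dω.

F[g](ω) = \frac{\pi \left(1 - 3 \left|{\omega - 1}\right|\right) e^{- 3 \left|{\omega - 1}\right|}}{6}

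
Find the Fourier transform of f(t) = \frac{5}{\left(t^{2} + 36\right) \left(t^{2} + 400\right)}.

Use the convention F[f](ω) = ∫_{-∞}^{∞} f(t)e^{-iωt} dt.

F(ω) = \frac{\pi \left(10 e^{14 \left|{\omega}\right|} - 3\right) e^{- 20 \left|{\omega}\right|}}{4368}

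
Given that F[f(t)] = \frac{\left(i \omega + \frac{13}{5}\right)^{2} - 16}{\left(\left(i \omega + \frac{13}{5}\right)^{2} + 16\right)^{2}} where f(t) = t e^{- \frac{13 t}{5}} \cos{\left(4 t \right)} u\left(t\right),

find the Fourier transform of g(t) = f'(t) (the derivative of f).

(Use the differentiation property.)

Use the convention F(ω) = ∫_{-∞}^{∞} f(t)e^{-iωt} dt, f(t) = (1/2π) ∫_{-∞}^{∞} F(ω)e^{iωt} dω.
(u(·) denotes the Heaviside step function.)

F[g](ω) = \frac{25 i \omega \left(\left(5 i \omega + 13\right)^{2} - 400\right)}{\left(\left(5 i \omega + 13\right)^{2} + 400\right)^{2}}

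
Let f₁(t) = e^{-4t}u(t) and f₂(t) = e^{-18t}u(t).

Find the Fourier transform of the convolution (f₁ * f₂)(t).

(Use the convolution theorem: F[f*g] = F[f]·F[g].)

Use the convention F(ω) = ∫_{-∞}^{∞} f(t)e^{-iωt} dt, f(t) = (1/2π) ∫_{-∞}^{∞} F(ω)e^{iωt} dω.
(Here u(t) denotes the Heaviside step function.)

F[f₁*f₂](ω) = \frac{1}{\left(i \omega + 4\right) \left(i \omega + 18\right)}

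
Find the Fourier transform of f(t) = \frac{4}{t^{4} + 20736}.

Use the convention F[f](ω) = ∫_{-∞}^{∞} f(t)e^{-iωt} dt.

F(ω) = \frac{\pi e^{- 6 \sqrt{2} \left|{\omega}\right|} \sin{\left(6 \sqrt{2} \left|{\omega}\right| + \frac{\pi}{4} \right)}}{432}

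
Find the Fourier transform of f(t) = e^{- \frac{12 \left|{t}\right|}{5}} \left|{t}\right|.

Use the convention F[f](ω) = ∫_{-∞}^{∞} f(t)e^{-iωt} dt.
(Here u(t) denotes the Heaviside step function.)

F(ω) = \frac{50 \left(144 - 25 \omega^{2}\right)}{\left(25 \omega^{2} + 144\right)^{2}}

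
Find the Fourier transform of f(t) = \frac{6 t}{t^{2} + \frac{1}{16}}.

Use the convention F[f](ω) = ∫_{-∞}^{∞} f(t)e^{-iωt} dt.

F(ω) = - 6 i \pi e^{- \frac{\left|{\omega}\right|}{4}} \operatorname{sign}{\left(\omega \right)}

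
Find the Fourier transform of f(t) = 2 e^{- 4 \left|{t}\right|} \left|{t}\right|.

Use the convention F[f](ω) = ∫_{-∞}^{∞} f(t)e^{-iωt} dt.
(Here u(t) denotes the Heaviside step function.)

F(ω) = \frac{4 \left(16 - \omega^{2}\right)}{\left(\omega^{2} + 16\right)^{2}}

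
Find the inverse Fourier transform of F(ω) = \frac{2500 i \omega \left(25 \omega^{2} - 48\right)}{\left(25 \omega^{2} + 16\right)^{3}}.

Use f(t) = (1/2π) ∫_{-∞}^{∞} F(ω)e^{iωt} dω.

f(t) = t e^{- \frac{4 \left|{t}\right|}{5}} \left|{t}\right|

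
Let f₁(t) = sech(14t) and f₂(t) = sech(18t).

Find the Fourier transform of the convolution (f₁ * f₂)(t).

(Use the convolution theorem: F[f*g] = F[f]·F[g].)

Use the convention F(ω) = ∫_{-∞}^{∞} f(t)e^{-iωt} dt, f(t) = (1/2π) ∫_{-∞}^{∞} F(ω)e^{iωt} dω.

F[f₁*f₂](ω) = \frac{\pi^{2}}{252 \cosh{\left(\frac{\pi \omega}{36} \right)} \cosh{\left(\frac{\pi \omega}{28} \right)}}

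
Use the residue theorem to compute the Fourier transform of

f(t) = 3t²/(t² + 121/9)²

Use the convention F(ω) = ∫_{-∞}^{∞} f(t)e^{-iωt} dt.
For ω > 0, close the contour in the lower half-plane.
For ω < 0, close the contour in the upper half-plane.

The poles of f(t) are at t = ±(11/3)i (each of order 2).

Let g(z) = f(z)e^{-iωz}; for large |z| the factor e^{-iωz} decays in the lower half-plane when ω > 0 and in the upper half-plane when ω < 0.

Case ω > 0 (lower half-plane, clockwise contour ⇒ F(ω) = -2πi·ΣRes):
  Res_{z = - \frac{11 i}{3}} g(z) = \frac{3 i \left(3 - 11 \omega\right) e^{- \frac{11 \omega}{3}}}{44} (pole of order 2)
  F(ω) = -2πi·ΣRes = \frac{3 \pi \left(3 - 11 \omega\right) e^{- \frac{11 \omega}{3}}}{22}

Case ω < 0 (upper half-plane, counterclockwise contour ⇒ F(ω) = +2πi·ΣRes):
  Res_{z = \frac{11 i}{3}} g(z) = \frac{3 i \left(- 11 \omega - 3\right) e^{\frac{11 \omega}{3}}}{44} (pole of order 2)
  F(ω) = 2πi·ΣRes = \frac{3 \pi \left(11 \omega + 3\right) e^{\frac{11 \omega}{3}}}{22}

Both cases combine into a single formula in |ω|:

F(ω) = \frac{3 \pi \left(3 - 11 \left|{\omega}\right|\right) e^{- \frac{11 \left|{\omega}\right|}{3}}}{22}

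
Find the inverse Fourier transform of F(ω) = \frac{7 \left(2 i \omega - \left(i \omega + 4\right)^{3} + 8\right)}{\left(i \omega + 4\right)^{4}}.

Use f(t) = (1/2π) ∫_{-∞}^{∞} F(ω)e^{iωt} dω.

f(t) = 7 \left(t^{2} - 1\right) e^{- 4 t} u\left(t\right)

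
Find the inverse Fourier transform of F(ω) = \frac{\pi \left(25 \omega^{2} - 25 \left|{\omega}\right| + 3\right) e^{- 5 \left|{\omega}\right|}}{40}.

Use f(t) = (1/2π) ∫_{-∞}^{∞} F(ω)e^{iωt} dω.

f(t) = \frac{t^{4}}{\left(t^{2} + 25\right)^{3}}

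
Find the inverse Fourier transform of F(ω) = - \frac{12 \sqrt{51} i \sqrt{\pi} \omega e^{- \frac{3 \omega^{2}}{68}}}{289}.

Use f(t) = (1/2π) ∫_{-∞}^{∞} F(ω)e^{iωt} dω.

f(t) = 8 t e^{- \frac{17 t^{2}}{3}}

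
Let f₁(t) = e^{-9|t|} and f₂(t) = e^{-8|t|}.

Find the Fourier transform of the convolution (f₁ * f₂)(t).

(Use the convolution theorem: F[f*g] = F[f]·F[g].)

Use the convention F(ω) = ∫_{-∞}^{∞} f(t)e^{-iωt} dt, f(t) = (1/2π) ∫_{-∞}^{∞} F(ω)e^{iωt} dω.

F[f₁*f₂](ω) = \frac{288}{\left(\omega^{2} + 64\right) \left(\omega^{2} + 81\right)}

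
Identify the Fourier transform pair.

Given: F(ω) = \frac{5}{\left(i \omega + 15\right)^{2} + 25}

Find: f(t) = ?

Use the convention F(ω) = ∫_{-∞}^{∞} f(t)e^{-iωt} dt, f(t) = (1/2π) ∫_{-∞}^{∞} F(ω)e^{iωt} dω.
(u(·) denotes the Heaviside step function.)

f(t) = e^{- 15 t} \sin{\left(5 t \right)} u\left(t\right)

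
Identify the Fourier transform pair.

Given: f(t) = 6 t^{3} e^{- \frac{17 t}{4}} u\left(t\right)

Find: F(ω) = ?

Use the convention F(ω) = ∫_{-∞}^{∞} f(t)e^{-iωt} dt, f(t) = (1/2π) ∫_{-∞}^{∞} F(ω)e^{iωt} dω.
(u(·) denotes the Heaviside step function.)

F(ω) = \frac{9216}{\left(4 i \omega + 17\right)^{4}}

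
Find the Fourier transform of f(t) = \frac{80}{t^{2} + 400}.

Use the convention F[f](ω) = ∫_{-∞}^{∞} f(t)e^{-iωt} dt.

F(ω) = 4 \pi e^{- 20 \left|{\omega}\right|}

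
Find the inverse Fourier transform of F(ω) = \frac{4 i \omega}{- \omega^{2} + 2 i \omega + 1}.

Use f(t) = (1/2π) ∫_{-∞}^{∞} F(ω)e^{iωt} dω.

f(t) = 4 \left(1 - t\right) e^{- t} u\left(t\right)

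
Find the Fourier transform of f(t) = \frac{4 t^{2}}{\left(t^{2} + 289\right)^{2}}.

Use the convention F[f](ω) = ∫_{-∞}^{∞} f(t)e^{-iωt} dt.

F(ω) = \frac{2 \pi \left(1 - 17 \left|{\omega}\right|\right) e^{- 17 \left|{\omega}\right|}}{17}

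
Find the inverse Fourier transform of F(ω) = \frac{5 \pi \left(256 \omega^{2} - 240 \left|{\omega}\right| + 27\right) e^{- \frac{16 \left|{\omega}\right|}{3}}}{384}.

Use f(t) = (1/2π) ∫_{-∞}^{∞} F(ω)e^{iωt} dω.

f(t) = \frac{5 t^{4}}{\left(t^{2} + \frac{256}{9}\right)^{3}}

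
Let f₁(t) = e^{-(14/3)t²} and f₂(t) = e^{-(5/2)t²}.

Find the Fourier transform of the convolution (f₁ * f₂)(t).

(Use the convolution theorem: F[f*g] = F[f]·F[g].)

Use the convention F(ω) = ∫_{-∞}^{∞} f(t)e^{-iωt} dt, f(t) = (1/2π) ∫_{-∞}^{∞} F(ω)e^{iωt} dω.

F[f₁*f₂](ω) = \frac{\sqrt{105} \pi e^{- \frac{43 \omega^{2}}{280}}}{35}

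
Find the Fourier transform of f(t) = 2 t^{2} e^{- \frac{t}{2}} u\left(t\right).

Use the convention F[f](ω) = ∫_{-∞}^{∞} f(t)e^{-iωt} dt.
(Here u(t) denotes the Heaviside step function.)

F(ω) = \frac{32}{\left(2 i \omega + 1\right)^{3}}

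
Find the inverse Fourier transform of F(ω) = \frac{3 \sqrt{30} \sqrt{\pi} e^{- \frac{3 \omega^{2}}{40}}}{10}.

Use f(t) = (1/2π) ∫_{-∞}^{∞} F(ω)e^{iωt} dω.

f(t) = 3 e^{- \frac{10 t^{2}}{3}}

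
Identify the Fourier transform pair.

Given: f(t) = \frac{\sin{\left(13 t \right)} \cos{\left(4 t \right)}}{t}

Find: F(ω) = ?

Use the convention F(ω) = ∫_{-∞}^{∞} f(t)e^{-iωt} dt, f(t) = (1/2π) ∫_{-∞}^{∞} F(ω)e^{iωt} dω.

F(ω) = \begin{cases} \pi & \text{for}\: \omega > -9 \wedge \omega < 9 \\\frac{\pi}{2} & \text{for}\: \omega > -17 \wedge \omega < 17 \\0 & \text{otherwise} \end{cases}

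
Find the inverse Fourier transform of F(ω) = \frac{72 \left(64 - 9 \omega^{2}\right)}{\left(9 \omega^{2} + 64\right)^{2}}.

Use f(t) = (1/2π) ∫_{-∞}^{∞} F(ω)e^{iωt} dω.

f(t) = 4 e^{- \frac{8 \left|{t}\right|}{3}} \left|{t}\right|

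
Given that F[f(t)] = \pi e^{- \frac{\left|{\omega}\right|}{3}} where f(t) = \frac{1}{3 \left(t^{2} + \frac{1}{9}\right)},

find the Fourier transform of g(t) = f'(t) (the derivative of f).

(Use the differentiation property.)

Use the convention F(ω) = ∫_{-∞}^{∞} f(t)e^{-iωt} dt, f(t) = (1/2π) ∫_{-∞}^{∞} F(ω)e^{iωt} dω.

F[g](ω) = i \pi \omega e^{- \frac{\left|{\omega}\right|}{3}}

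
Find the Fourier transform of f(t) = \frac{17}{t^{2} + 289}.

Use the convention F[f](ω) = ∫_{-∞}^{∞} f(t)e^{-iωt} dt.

F(ω) = \pi e^{- 17 \left|{\omega}\right|}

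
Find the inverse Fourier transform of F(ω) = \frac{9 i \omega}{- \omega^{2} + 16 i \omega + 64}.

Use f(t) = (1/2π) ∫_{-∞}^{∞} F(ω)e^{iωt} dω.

f(t) = 9 \left(1 - 8 t\right) e^{- 8 t} u\left(t\right)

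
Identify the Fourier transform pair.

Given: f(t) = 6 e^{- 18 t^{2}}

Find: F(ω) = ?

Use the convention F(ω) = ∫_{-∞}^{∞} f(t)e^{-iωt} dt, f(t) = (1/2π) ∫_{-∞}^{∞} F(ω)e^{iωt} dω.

F(ω) = \sqrt{2} \sqrt{\pi} e^{- \frac{\omega^{2}}{72}}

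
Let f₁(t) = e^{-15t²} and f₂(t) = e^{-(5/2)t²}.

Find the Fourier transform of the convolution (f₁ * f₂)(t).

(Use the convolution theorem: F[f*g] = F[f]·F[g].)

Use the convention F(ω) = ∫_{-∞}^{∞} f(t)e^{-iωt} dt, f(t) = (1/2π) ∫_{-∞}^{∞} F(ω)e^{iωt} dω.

F[f₁*f₂](ω) = \frac{\sqrt{6} \pi e^{- \frac{7 \omega^{2}}{60}}}{15}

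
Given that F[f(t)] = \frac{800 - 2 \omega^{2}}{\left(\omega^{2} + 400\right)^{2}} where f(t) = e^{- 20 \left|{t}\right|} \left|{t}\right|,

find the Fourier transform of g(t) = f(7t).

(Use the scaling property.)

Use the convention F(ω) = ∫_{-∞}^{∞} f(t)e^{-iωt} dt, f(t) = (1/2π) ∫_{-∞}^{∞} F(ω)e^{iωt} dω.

F[g](ω) = \frac{14 \left(19600 - \omega^{2}\right)}{\left(\omega^{2} + 19600\right)^{2}}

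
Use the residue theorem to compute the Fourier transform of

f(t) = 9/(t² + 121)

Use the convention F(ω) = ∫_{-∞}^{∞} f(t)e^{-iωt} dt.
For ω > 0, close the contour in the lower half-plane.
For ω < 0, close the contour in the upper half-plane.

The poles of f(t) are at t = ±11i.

Let g(z) = f(z)e^{-iωz}; for large |z| the factor e^{-iωz} decays in the lower half-plane when ω > 0 and in the upper half-plane when ω < 0.

Case ω > 0 (lower half-plane, clockwise contour ⇒ F(ω) = -2πi·ΣRes):
  Res_{z = - 11 i} g(z) = \frac{9 i e^{- 11 \omega}}{22}
  F(ω) = -2πi·ΣRes = \frac{9 \pi e^{- 11 \omega}}{11}

Case ω < 0 (upper half-plane, counterclockwise contour ⇒ F(ω) = +2πi·ΣRes):
  Res_{z = 11 i} g(z) = - \frac{9 i e^{11 \omega}}{22}
  F(ω) = 2πi·ΣRes = \frac{9 \pi e^{11 \omega}}{11}

Both cases combine into a single formula in |ω|:

F(ω) = \frac{9 \pi e^{- 11 \left|{\omega}\right|}}{11}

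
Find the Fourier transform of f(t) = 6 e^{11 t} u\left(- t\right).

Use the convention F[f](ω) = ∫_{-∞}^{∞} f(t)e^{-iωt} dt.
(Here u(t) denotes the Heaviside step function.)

F(ω) = - \frac{6}{i \omega - 11}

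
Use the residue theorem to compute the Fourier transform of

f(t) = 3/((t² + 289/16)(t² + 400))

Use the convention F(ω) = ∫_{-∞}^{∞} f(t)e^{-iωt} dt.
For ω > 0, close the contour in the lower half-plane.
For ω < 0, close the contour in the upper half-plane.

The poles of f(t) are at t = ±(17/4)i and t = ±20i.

Let g(z) = f(z)e^{-iωz}; for large |z| the factor e^{-iωz} decays in the lower half-plane when ω > 0 and in the upper half-plane when ω < 0.

Case ω > 0 (lower half-plane, clockwise contour ⇒ F(ω) = -2πi·ΣRes):
  Res_{z = - \frac{17 i}{4}} g(z) = \frac{32 i e^{- \frac{17 \omega}{4}}}{34629}
  Res_{z = - 20 i} g(z) = - \frac{2 i e^{- 20 \omega}}{10185}
  F(ω) = -2πi·ΣRes = - \frac{4 \pi e^{- 20 \omega}}{10185} + \frac{64 \pi e^{- \frac{17 \omega}{4}}}{34629}

Case ω < 0 (upper half-plane, counterclockwise contour ⇒ F(ω) = +2πi·ΣRes):
  Res_{z = \frac{17 i}{4}} g(z) = - \frac{32 i e^{\frac{17 \omega}{4}}}{34629}
  Res_{z = 20 i} g(z) = \frac{2 i e^{20 \omega}}{10185}
  F(ω) = 2πi·ΣRes = \frac{4 \pi \left(80 e^{\frac{17 \omega}{4}} - 17 e^{20 \omega}\right)}{173145}

Both cases combine into a single formula in |ω|:

F(ω) = - \frac{4 \pi e^{- 20 \left|{\omega}\right|}}{10185} + \frac{64 \pi e^{- \frac{17 \left|{\omega}\right|}{4}}}{34629}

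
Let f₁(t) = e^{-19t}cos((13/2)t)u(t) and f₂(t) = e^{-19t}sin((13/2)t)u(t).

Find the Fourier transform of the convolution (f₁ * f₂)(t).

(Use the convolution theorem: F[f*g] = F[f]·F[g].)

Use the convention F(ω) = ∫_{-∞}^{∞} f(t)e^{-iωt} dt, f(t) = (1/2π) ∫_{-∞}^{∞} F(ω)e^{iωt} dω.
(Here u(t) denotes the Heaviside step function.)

F[f₁*f₂](ω) = \frac{104 \left(i \omega + 19\right)}{\left(4 \left(i \omega + 19\right)^{2} + 169\right)^{2}}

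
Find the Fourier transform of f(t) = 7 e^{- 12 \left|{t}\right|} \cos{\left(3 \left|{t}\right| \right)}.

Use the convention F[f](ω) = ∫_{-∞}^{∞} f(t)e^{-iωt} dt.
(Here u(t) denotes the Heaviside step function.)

F(ω) = \frac{168 \left(\omega^{2} + 153\right)}{\omega^{4} + 270 \omega^{2} + 23409}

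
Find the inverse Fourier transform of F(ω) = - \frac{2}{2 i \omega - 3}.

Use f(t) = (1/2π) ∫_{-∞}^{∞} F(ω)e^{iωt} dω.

f(t) = e^{\frac{3 t}{2}} u\left(- t\right)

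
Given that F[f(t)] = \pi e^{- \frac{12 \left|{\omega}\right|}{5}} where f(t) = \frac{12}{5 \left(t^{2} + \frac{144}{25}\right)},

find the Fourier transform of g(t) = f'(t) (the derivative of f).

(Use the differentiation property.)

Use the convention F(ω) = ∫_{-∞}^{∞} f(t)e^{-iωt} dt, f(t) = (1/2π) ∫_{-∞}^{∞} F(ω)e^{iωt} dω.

F[g](ω) = i \pi \omega e^{- \frac{12 \left|{\omega}\right|}{5}}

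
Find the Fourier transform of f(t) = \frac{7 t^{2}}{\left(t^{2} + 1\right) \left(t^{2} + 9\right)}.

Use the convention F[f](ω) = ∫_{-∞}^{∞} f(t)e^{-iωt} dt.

F(ω) = \frac{7 \pi \left(3 - e^{2 \left|{\omega}\right|}\right) e^{- 3 \left|{\omega}\right|}}{8}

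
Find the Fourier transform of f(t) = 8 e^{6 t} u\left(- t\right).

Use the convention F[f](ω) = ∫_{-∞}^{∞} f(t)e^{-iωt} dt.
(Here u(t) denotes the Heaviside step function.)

F(ω) = - \frac{8}{i \omega - 6}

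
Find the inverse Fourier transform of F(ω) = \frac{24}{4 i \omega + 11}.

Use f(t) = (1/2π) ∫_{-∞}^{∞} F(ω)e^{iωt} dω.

f(t) = 6 e^{- \frac{11 t}{4}} u\left(t\right)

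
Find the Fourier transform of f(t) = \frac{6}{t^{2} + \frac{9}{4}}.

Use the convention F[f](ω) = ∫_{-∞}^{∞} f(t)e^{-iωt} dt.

F(ω) = 4 \pi e^{- \frac{3 \left|{\omega}\right|}{2}}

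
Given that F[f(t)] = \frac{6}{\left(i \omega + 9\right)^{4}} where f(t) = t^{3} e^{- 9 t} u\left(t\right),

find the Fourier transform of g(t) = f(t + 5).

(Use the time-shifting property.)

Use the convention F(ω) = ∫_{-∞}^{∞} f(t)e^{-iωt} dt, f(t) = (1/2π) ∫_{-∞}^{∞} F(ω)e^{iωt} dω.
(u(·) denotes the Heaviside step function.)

F[g](ω) = \frac{6 e^{5 i \omega}}{\left(i \omega + 9\right)^{4}}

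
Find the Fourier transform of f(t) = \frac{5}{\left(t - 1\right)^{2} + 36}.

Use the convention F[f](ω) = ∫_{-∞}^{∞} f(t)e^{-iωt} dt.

F(ω) = \frac{5 \pi e^{- i \omega - 6 \left|{\omega}\right|}}{6}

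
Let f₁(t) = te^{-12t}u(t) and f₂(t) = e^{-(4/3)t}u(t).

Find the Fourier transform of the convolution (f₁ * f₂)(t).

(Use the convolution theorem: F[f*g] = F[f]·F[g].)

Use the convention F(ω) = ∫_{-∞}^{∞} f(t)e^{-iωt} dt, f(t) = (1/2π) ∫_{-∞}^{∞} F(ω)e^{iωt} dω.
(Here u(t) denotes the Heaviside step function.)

F[f₁*f₂](ω) = \frac{3}{\left(i \omega + 12\right)^{2} \left(3 i \omega + 4\right)}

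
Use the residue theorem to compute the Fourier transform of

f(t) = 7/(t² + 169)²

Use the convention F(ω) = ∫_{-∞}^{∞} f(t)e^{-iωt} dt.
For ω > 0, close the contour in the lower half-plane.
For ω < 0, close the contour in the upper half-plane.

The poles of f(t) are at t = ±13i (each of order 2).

Let g(z) = f(z)e^{-iωz}; for large |z| the factor e^{-iωz} decays in the lower half-plane when ω > 0 and in the upper half-plane when ω < 0.

Case ω > 0 (lower half-plane, clockwise contour ⇒ F(ω) = -2πi·ΣRes):
  Res_{z = - 13 i} g(z) = \frac{7 i \left(13 \omega + 1\right) e^{- 13 \omega}}{8788} (pole of order 2)
  F(ω) = -2πi·ΣRes = \frac{7 \pi \left(13 \omega + 1\right) e^{- 13 \omega}}{4394}

Case ω < 0 (upper half-plane, counterclockwise contour ⇒ F(ω) = +2πi·ΣRes):
  Res_{z = 13 i} g(z) = \frac{7 i \left(13 \omega - 1\right) e^{13 \omega}}{8788} (pole of order 2)
  F(ω) = 2πi·ΣRes = \frac{7 \pi \left(1 - 13 \omega\right) e^{13 \omega}}{4394}

Both cases combine into a single formula in |ω|:

F(ω) = \frac{7 \pi \left(13 \left|{\omega}\right| + 1\right) e^{- 13 \left|{\omega}\right|}}{4394}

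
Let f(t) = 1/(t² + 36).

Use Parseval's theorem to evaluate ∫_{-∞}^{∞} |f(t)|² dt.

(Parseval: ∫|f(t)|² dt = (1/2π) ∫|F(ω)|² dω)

∫|f(t)|² dt = \frac{\pi}{432}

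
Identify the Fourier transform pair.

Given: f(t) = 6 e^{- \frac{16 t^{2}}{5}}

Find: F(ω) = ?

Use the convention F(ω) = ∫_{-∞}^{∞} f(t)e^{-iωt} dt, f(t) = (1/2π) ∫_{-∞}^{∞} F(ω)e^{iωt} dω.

F(ω) = \frac{3 \sqrt{5} \sqrt{\pi} e^{- \frac{5 \omega^{2}}{64}}}{2}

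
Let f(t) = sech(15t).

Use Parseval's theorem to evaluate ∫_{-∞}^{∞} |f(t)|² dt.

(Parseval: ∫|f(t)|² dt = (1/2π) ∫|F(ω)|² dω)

∫|f(t)|² dt = \frac{2}{15}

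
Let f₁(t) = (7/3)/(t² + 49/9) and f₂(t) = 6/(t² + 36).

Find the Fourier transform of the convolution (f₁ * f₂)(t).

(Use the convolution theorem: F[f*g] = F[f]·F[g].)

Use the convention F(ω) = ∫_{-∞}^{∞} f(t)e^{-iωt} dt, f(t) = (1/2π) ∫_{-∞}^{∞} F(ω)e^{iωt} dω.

F[f₁*f₂](ω) = \pi^{2} e^{- \frac{25 \left|{\omega}\right|}{3}}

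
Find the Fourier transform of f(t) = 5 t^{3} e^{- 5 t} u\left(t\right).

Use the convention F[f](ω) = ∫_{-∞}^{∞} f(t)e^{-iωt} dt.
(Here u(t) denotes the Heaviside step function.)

F(ω) = \frac{30}{\left(i \omega + 5\right)^{4}}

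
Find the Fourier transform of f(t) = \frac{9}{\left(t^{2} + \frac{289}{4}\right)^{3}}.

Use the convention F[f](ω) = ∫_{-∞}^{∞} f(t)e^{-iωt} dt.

F(ω) = \frac{9 \pi \left(289 \omega^{2} + 102 \left|{\omega}\right| + 12\right) e^{- \frac{17 \left|{\omega}\right|}{2}}}{1419857}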